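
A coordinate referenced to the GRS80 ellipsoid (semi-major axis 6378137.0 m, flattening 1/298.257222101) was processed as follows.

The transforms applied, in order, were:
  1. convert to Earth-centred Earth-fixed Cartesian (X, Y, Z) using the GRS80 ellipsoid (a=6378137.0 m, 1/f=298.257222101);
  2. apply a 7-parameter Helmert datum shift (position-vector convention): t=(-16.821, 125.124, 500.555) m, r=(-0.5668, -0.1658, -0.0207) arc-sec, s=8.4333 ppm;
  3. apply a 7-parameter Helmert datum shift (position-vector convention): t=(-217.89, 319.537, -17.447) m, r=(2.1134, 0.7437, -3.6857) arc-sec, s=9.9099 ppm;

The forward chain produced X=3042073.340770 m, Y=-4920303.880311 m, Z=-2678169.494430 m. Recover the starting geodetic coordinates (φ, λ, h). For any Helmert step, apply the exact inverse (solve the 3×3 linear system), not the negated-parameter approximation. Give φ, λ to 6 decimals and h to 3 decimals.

start: X=3042073.3408, Y=-4920303.8803, Z=-2678169.4944 m
→ Helmert⁻¹: X=3042358.6624, Y=-4920547.7313, Z=-2678064.1219
→ Helmert⁻¹: X=3042348.1670, Y=-4920623.6923, Z=-2678558.0549
→ geod (Bowring, a=6378137.000): φ=-24.99129100°, λ=-58.27211700°, h=847.2740 m

φ=-24.991291°, λ=-58.272117°, h=847.274 m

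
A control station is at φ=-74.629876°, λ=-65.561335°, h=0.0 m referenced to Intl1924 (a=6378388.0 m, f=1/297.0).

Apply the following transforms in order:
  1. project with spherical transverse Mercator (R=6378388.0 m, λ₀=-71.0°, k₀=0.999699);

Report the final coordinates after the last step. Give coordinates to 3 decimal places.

start: φ=-74.629876°, λ=-65.561335°, h=0.000 m
→ tm (R=6378388.0, λ₀=-71.0°): E=160222.0189, N=-8312924.6485

E=160222.019 m, N=-8312924.649 m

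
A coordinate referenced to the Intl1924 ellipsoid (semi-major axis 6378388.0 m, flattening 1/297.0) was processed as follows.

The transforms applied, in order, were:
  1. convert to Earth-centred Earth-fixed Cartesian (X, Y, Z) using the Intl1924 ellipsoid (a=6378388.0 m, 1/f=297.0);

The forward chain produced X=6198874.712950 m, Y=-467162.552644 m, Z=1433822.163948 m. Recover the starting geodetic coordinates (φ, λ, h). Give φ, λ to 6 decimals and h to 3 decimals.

start: X=6198874.7130, Y=-467162.5526, Z=1433822.1639 m
→ geod (Bowring, a=6378388.000): φ=13.07297100°, λ=-4.30980500°, h=2367.7290 m

φ=13.072971°, λ=-4.309805°, h=2367.729 m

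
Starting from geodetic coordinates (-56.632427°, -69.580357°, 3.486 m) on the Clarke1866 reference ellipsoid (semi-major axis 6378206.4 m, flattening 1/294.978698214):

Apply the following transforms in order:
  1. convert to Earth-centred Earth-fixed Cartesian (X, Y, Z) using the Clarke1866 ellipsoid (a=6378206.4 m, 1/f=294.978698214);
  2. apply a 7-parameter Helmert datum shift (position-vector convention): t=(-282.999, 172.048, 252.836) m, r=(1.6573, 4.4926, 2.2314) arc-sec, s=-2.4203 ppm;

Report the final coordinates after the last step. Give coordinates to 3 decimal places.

start: φ=-56.632427°, λ=-69.580357°, h=3.486 m
→ ECEF (a=6378206.400, f=1/294.978698214): X=1226840.8887, Y=-3295417.2324, Z=-5303299.2039
→ Helmert 7p (PV): X=1226475.0611, Y=-3295181.3255, Z=-5303086.7318

X=1226475.061 m, Y=-3295181.326 m, Z=-5303086.732 m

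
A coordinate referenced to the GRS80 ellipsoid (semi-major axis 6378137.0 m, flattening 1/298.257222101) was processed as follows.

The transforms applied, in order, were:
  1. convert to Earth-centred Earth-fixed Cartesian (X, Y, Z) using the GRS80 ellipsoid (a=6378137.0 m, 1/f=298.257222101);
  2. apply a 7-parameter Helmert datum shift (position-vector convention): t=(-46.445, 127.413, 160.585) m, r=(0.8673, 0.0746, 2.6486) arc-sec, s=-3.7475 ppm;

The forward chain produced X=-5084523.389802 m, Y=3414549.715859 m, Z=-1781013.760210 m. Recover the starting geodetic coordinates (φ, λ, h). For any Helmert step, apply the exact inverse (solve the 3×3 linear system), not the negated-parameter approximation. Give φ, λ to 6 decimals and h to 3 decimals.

start: X=-5084523.3898, Y=3414549.7159, Z=-1781013.7602 m
→ Helmert⁻¹: X=-5084451.5100, Y=3414492.8972, Z=-1781197.2163
→ geod (Bowring, a=6378137.000): φ=-16.31936500°, λ=146.11643600°, h=1866.7840 m

φ=-16.319365°, λ=146.116436°, h=1866.784 m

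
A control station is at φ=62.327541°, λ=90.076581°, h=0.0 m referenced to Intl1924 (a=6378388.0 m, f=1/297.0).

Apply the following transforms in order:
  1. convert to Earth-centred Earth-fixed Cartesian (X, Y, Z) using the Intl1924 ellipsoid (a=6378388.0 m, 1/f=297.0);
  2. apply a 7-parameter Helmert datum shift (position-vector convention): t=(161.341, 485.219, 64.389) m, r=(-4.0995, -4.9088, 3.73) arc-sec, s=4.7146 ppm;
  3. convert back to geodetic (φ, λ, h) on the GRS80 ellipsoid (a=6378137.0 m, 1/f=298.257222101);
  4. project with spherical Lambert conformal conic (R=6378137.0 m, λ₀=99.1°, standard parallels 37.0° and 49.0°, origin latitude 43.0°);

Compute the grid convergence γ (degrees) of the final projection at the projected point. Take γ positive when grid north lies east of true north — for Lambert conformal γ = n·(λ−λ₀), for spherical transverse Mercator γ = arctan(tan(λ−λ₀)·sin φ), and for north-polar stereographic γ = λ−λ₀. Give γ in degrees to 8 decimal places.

-6.16494569

start: φ=62.327541°, λ=90.076581°, h=0.000 m
→ ECEF (a=6378388.000, f=1/297.0): X=-3969.7644, Y=2970065.8395, Z=5625684.4362
→ Helmert 7p (PV): X=-3996.0354, Y=2970676.8000, Z=5625716.2235
→ geod (Bowring, a=6378137.000): φ=62.32214310°, λ=90.07707194°, h=491.3262 m
→ into lcc (λ₀=99.1°): φ=62.32214310°, λ−λ₀=-9.02292806°
convergence γ = -6.16494569°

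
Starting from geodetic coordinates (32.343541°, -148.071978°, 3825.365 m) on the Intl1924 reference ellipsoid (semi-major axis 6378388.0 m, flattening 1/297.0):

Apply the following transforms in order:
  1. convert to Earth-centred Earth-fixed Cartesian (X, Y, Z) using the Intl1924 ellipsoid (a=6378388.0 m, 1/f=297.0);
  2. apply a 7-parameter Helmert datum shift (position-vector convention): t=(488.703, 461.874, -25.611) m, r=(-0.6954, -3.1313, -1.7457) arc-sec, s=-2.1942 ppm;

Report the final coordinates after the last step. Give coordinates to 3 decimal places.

X=-4580285.554 m, Y=-2853830.892 m, Z=3394681.500 m

start: φ=32.343541°, λ=-148.071978°, h=3825.365 m
→ ECEF (a=6378388.000, f=1/297.0): X=-4580708.6142, Y=-2854349.2423, Z=3394774.4757
→ Helmert 7p (PV): X=-4580285.5535, Y=-2853830.8920, Z=3394681.4995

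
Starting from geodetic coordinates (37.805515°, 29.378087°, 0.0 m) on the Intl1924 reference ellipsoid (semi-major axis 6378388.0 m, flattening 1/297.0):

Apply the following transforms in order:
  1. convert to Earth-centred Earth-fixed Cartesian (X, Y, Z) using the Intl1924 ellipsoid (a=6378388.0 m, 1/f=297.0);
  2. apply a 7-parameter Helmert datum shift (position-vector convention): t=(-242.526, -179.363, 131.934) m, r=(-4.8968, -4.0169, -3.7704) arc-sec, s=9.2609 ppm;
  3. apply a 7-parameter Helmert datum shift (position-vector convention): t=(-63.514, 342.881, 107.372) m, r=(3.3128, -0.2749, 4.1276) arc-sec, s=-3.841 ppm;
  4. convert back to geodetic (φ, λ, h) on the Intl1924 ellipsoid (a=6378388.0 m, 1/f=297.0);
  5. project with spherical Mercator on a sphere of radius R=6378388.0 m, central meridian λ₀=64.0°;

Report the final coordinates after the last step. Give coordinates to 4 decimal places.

E=-3853781.3786 m, N=4552668.1716 m

start: φ=37.805515°, λ=29.378087°, h=0.000 m
→ ECEF (a=6378388.000, f=1/297.0): X=4397018.7770, Y=2475377.6445, Z=3888473.8125
→ Helmert 7p (PV): X=4396786.4935, Y=2475233.1446, Z=3888668.6208
→ Helmert 7p (PV): X=4396651.3767, Y=2475592.0475, Z=3888806.6706
→ geod (Bowring, a=6378388.000): φ=37.80907148°, λ=29.38225518°, h=34.2096 m
→ merc (R=6378388.0, λ₀=64.0°): E=-3853781.3786, N=4552668.1716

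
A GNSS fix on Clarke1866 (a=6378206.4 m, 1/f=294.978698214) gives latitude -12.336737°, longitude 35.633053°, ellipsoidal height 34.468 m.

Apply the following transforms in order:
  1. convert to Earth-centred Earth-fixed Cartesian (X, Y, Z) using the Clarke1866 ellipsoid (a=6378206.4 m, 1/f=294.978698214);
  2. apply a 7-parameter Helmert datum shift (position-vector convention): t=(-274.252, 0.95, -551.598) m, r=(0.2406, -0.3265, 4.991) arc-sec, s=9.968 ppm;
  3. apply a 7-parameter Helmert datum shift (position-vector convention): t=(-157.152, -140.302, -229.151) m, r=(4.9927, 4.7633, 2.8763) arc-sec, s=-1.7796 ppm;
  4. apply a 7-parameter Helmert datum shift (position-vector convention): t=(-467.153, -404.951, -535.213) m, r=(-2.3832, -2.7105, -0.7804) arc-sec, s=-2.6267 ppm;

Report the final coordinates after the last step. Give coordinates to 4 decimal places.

X=5064080.7308 m, Y=3630336.3562 m, Z=-1355055.4691 m

start: φ=-12.336737°, λ=35.633053°, h=34.468 m
→ ECEF (a=6378206.400, f=1/294.978698214): X=5065087.1934, Y=3630667.7310, Z=-1353739.7596
→ Helmert 7p (PV): X=5064777.7207, Y=3630829.0120, Z=-1354292.5989
→ Helmert 7p (PV): X=5064529.6499, Y=3630785.6562, Z=-1354548.4160
→ Helmert 7p (PV): X=5064080.7308, Y=3630336.3562, Z=-1355055.4691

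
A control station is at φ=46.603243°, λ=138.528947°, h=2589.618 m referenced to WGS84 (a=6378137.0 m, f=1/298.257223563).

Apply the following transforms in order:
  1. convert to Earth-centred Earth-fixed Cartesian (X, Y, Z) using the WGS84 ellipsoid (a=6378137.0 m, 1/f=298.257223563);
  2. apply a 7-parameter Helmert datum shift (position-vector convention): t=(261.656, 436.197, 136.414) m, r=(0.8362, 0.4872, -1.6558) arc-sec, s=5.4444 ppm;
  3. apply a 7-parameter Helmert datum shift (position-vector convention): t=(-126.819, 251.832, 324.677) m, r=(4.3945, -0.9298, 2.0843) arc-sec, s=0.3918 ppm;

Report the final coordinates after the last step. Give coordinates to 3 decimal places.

start: φ=46.603243°, λ=138.528947°, h=2589.618 m
→ ECEF (a=6378137.000, f=1/298.257223563): X=-3290598.5157, Y=2908313.2028, Z=4613454.5898
→ Helmert 7p (PV): X=-3290320.5312, Y=2908772.9463, Z=4613635.6842
→ Helmert 7p (PV): X=-3290498.8298, Y=2908894.3752, Z=4614009.3085

X=-3290498.830 m, Y=2908894.375 m, Z=4614009.309 m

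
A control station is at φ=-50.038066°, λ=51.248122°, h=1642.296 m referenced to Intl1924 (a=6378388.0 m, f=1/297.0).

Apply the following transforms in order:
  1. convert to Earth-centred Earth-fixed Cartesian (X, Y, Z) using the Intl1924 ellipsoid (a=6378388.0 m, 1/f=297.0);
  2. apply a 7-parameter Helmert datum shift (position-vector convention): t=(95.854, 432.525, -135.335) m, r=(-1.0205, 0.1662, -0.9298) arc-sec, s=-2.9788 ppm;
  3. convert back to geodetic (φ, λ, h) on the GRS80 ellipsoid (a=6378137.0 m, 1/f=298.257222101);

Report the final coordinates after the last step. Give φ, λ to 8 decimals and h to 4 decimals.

φ=-50.03555157°, λ=51.25043077°, h=2179.7412 m

start: φ=-50.038066°, λ=51.248122°, h=1642.296 m
→ ECEF (a=6378388.000, f=1/297.0): X=2570065.5471, Y=3202020.2956, Z=-4866861.8210
→ Helmert 7p (PV): X=2570164.2579, Y=3202407.6183, Z=-4867000.5715
→ geod (Bowring, a=6378137.000): φ=-50.03555157°, λ=51.25043077°, h=2179.7412 m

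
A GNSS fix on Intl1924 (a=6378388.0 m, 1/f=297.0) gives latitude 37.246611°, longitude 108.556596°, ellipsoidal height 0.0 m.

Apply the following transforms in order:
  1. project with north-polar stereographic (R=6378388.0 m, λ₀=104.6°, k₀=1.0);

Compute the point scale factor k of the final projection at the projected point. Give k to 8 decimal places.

1.24591425

start: φ=37.246611°, λ=108.556596°, h=0.000 m
→ into stereo (λ₀=104.6°): φ=37.24661100°, λ−λ₀=3.95659600°
scale k = 1.24591425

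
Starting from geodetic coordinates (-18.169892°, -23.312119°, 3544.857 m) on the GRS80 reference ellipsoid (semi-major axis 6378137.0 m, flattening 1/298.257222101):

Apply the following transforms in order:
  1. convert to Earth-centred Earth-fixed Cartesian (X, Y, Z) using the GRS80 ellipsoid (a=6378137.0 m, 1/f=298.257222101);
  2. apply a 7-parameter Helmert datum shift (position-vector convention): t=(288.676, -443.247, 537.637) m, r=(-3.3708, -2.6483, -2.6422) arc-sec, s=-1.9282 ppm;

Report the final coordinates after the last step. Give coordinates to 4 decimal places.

start: φ=-18.169892°, λ=-23.312119°, h=3544.857 m
→ ECEF (a=6378137.000, f=1/298.257222101): X=5570273.2949, Y=-2400335.5393, Z=-1977364.7960
→ Helmert 7p (PV): X=5570545.8706, Y=-2400877.8258, Z=-1976712.6015

X=5570545.8706 m, Y=-2400877.8258 m, Z=-1976712.6015 m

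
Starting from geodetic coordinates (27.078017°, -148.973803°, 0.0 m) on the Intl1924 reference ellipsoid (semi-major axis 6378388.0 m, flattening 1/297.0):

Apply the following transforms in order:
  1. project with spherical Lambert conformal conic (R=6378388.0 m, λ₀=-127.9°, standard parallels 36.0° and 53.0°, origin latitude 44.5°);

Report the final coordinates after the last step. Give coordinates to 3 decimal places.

start: φ=27.078017°, λ=-148.973803°, h=0.000 m
→ lcc (R=6378388.0, λ₀=-127.9°): E=-2134783.2823, N=-1669658.4903

E=-2134783.282 m, N=-1669658.490 m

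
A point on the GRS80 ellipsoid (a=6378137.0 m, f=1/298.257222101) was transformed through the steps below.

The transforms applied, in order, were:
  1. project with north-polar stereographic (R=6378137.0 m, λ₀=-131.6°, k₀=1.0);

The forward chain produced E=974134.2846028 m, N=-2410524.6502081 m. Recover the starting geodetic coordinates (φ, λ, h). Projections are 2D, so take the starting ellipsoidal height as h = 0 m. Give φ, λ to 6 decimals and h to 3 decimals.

start: E=974134.2846, N=-2410524.6502 m
→ stereo⁻¹: φ=66.96012100°, λ=-109.59552300°

φ=66.960121°, λ=-109.595523°, h=0.000 m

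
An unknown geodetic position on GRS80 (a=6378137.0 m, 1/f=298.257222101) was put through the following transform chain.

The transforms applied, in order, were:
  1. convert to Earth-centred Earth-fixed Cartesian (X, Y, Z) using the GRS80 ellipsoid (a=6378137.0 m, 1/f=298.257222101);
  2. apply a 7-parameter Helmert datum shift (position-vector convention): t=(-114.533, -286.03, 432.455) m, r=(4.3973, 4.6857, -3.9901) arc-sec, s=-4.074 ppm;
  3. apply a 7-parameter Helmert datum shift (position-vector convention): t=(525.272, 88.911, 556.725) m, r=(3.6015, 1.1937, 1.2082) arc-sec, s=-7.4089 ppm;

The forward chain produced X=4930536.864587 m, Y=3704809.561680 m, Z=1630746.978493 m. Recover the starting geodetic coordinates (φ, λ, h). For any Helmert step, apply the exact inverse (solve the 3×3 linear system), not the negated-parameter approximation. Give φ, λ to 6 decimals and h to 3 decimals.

start: X=4930536.8646, Y=3704809.5617, Z=1630746.9785 m
→ Helmert⁻¹: X=4930060.3853, Y=3704747.6845, Z=1630166.1759
→ Helmert⁻¹: X=4930086.3055, Y=3705178.9238, Z=1629773.3671
→ geod (Bowring, a=6378137.000): φ=14.89821200°, λ=36.92648900°, h=2157.5200 m

φ=14.898212°, λ=36.926489°, h=2157.520 m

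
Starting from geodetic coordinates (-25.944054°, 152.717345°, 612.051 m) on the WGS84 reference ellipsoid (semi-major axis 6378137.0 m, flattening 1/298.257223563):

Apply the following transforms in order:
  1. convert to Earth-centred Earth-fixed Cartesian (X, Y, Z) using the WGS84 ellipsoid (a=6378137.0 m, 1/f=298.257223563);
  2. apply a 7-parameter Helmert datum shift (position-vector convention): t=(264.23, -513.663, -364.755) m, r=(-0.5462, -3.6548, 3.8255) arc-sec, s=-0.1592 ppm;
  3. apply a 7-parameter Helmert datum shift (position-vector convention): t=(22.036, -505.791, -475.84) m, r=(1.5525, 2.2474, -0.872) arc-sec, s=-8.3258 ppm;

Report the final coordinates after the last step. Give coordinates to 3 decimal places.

X=-5100782.015 m, Y=2629813.728 m, Z=-2774596.589 m

start: φ=-25.944054°, λ=152.717345°, h=612.051 m
→ ECEF (a=6378137.000, f=1/298.257223563): X=-5101092.8081, Y=2630915.0080, Z=-2773757.5546
→ Helmert 7p (PV): X=-5100827.4123, Y=2630298.9735, Z=-2774219.2209
→ Helmert 7p (PV): X=-5100782.0149, Y=2629813.7277, Z=-2774596.5893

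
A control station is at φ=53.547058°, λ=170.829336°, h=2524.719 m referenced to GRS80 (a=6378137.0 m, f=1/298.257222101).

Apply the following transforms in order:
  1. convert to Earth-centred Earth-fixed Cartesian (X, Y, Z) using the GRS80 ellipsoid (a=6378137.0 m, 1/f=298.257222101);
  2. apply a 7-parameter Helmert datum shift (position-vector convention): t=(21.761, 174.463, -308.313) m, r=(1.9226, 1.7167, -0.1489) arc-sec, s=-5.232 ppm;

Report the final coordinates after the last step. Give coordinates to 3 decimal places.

X=-3750734.366 m, Y=605655.781 m, Z=5108683.600 m

start: φ=53.547058°, λ=170.829336°, h=2524.719 m
→ ECEF (a=6378137.000, f=1/298.257222101): X=-3750818.7087, Y=605529.3987, Z=5108981.7815
→ Helmert 7p (PV): X=-3750734.3655, Y=605655.7805, Z=5108683.5996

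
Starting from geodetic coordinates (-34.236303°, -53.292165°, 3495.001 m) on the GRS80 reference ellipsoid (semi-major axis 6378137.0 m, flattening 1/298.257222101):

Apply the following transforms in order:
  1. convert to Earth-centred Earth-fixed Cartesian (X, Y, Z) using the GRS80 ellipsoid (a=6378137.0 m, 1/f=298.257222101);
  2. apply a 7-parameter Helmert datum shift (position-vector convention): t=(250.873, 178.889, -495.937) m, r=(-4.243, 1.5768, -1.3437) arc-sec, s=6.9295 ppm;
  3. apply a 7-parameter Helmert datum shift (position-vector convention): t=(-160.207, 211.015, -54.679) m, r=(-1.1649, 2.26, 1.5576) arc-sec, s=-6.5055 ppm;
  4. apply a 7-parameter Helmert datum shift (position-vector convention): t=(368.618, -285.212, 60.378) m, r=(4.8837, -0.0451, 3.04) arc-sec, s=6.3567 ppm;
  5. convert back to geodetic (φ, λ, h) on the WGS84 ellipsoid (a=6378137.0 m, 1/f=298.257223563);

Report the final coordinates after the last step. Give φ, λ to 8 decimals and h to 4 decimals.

start: φ=-34.236303°, λ=-53.292165°, h=3495.001 m
→ ECEF (a=6378137.000, f=1/298.257222101): X=3156903.6813, Y=-4234102.7252, Z=-3570113.1543
→ Helmert 7p (PV): X=3157121.5550, Y=-4234047.1820, Z=-3570570.8649
→ Helmert 7p (PV): X=3156933.6606, Y=-4233804.9467, Z=-3570612.9952
→ Helmert 7p (PV): X=3157385.5266, Y=-4233986.0021, Z=-3570674.8680
→ geod (Bowring, a=6378137.000): φ=-34.23950112°, λ=-53.28721759°, h=3971.7993 m

φ=-34.23950112°, λ=-53.28721759°, h=3971.7993 m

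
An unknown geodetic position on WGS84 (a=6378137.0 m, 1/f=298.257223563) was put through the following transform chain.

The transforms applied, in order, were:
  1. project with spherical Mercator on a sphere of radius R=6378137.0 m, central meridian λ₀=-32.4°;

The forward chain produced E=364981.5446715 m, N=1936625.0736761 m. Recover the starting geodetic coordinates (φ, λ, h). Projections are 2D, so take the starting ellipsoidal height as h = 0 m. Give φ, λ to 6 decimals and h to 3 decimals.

φ=17.135683°, λ=-29.121315°, h=0.000 m

start: E=364981.5447, N=1936625.0737 m
→ merc⁻¹: φ=17.13568300°, λ=-29.12131500°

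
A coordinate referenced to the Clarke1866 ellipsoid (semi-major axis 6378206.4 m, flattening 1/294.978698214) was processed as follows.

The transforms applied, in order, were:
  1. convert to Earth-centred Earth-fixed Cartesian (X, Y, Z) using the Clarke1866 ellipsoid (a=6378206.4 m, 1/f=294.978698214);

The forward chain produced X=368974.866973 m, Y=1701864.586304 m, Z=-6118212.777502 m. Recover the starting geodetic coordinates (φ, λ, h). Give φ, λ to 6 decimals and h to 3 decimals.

start: X=368974.8670, Y=1701864.5863, Z=-6118212.7775 m
→ geod (Bowring, a=6378206.400): φ=-74.21437500°, λ=77.76723900°, h=3015.0020 m

φ=-74.214375°, λ=77.767239°, h=3015.002 m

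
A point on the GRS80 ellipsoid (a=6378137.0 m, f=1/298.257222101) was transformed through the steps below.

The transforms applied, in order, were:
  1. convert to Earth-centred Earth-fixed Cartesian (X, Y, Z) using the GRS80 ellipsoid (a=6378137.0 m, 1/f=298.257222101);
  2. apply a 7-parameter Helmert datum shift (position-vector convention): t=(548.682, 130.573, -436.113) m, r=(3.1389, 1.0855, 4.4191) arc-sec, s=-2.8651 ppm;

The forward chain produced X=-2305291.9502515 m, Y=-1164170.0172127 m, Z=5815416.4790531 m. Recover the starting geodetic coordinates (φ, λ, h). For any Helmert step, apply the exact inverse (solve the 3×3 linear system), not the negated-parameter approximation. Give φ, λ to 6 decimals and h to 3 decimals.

φ=66.194037°, λ=-153.212459°, h=3454.156 m

start: X=-2305291.9503, Y=-1164170.0172, Z=5815416.4791 m
→ Helmert⁻¹: X=-2305902.7872, Y=-1164166.0186, Z=5815874.8360
→ geod (Bowring, a=6378137.000): φ=66.19403700°, λ=-153.21245900°, h=3454.1560 m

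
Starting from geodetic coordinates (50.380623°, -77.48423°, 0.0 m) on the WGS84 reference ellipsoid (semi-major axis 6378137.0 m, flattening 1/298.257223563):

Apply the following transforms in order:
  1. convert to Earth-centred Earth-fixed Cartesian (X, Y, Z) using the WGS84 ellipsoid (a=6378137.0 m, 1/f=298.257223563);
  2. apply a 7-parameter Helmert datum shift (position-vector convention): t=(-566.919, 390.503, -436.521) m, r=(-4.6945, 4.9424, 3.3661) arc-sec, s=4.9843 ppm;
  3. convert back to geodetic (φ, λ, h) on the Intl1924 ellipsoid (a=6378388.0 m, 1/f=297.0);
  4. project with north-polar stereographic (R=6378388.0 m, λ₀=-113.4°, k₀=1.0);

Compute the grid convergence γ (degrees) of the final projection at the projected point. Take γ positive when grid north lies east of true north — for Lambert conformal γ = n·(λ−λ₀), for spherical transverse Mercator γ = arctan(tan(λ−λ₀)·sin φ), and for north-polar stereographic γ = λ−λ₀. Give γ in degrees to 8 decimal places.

35.91206052

start: φ=50.380623°, λ=-77.484230°, h=0.000 m
→ ECEF (a=6378137.000, f=1/298.257223563): X=883160.3768, Y=-3978496.5576, Z=4889895.2814
→ Helmert 7p (PV): X=882779.9558, Y=-3978000.1794, Z=4889552.5206
→ geod (Bowring, a=6378388.000): φ=50.38339226°, λ=-77.48793948°, h=-822.4565 m
→ into stereo (λ₀=-113.4°): φ=50.38339226°, λ−λ₀=35.91206052°
convergence γ = 35.91206052°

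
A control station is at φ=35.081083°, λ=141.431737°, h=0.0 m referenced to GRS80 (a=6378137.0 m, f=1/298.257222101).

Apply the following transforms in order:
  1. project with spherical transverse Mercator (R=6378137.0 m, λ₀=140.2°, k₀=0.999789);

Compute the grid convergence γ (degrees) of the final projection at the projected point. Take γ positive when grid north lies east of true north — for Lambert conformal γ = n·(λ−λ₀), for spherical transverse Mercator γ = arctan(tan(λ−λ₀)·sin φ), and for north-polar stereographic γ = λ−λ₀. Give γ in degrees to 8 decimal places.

start: φ=35.081083°, λ=141.431737°, h=0.000 m
→ into tm (λ₀=140.2°): φ=35.08108300°, λ−λ₀=1.23173700°
convergence γ = 0.70799552°

0.70799552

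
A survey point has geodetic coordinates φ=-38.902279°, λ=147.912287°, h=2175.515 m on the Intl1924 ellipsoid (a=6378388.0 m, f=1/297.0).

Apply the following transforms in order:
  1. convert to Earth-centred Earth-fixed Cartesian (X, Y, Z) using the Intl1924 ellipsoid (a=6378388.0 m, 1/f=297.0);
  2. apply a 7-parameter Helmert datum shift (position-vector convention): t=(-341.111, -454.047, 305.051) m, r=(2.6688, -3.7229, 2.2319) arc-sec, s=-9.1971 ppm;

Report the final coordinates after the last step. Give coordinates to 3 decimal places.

start: φ=-38.902279°, λ=147.912287°, h=2175.515 m
→ ECEF (a=6378388.000, f=1/297.0): X=-4212510.6756, Y=2641244.2892, Z=-3985312.1774
→ Helmert 7p (PV): X=-4212769.6925, Y=2640771.9334, Z=-3985012.3306

X=-4212769.692 m, Y=2640771.933 m, Z=-3985012.331 m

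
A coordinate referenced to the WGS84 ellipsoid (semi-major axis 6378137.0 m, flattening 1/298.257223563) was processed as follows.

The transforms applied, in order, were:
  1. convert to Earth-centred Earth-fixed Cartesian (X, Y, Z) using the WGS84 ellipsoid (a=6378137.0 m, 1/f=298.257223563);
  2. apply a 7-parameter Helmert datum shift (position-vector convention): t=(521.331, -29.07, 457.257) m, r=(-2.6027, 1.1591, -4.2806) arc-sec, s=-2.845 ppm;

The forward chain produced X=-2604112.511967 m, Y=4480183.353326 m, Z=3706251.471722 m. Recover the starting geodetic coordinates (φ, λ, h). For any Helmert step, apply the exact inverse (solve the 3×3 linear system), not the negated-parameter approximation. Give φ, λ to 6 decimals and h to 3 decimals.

start: X=-2604112.5120, Y=4480183.3533, Z=3706251.4717 m
→ Helmert⁻¹: X=-2604755.0538, Y=4480124.3520, Z=3705846.6517
→ geod (Bowring, a=6378137.000): φ=35.75071000°, λ=120.17382200°, h=116.3920 m

φ=35.750710°, λ=120.173822°, h=116.392 m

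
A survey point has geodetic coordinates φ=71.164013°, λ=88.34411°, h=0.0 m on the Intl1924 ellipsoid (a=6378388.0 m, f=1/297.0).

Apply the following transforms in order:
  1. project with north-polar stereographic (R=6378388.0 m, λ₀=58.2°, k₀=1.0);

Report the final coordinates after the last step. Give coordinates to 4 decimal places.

start: φ=71.164013°, λ=88.344110°, h=0.000 m
→ stereo (R=6378388.0, λ₀=58.2°): E=1062599.1345, N=-1829831.4658

E=1062599.1345 m, N=-1829831.4658 m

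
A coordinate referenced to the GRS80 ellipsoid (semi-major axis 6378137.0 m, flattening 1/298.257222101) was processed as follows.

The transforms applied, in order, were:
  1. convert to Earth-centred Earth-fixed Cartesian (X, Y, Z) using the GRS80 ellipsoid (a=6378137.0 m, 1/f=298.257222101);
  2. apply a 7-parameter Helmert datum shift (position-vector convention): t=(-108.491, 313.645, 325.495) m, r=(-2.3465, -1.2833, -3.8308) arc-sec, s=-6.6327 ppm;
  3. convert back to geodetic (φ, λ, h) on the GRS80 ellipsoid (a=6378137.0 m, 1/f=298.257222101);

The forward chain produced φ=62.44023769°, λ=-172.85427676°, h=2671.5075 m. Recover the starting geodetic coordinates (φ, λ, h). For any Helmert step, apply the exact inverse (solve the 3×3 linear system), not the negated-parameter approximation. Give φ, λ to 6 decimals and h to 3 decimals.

φ=62.439703°, λ=-172.845612°, h=2393.492 m

start: φ=62.440238°, λ=-172.854277°, h=2671.507 m
→ ECEF (a=6378137.000, f=1/298.257222101): X=-2937034.6698, Y=-368207.4221, Z=5633751.1466
→ Helmert⁻¹: X=-2936903.7629, Y=-368642.1436, Z=5633477.0952
→ geod (Bowring, a=6378137.000): φ=62.43970300°, λ=-172.84561200°, h=2393.4920 m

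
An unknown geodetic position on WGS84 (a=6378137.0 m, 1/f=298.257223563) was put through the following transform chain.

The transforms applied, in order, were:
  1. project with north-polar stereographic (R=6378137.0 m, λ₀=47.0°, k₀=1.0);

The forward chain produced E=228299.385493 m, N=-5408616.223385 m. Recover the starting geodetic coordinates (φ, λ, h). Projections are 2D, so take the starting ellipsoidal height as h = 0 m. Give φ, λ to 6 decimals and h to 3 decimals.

φ=44.009779°, λ=49.417038°, h=0.000 m

start: E=228299.3855, N=-5408616.2234 m
→ stereo⁻¹: φ=44.00977900°, λ=49.41703800°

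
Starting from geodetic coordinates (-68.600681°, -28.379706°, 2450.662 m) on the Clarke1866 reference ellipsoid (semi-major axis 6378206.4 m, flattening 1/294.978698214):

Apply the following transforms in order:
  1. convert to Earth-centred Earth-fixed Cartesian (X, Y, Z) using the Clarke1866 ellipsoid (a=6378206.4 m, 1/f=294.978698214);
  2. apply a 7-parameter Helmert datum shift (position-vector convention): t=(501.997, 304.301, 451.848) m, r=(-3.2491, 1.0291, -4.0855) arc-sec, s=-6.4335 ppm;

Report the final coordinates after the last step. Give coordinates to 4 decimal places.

X=2054757.7374 m, Y=-1109649.2187 m, Z=-5917463.6051 m

start: φ=-68.600681°, λ=-28.379706°, h=2450.662 m
→ ECEF (a=6378206.400, f=1/294.978698214): X=2054320.4649, Y=-1109826.7503, Z=-5917960.7589
→ Helmert 7p (PV): X=2054757.7374, Y=-1109649.2187, Z=-5917463.6051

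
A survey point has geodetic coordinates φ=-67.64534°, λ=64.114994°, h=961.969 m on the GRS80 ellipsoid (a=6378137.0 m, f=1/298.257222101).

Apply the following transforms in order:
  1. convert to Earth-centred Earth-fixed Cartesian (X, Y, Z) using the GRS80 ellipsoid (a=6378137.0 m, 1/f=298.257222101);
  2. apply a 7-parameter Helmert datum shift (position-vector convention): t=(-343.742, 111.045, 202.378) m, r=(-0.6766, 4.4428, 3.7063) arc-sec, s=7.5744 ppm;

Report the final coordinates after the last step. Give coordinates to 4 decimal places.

X=1061748.5821 m, Y=2189203.1468 m, Z=-5876923.3788 m

start: φ=-67.645340°, λ=64.114994°, h=961.969 m
→ ECEF (a=6378137.000, f=1/298.257222101): X=1062250.2018, Y=2189075.7118, Z=-5877051.1806
→ Helmert 7p (PV): X=1061748.5821, Y=2189203.1468, Z=-5876923.3788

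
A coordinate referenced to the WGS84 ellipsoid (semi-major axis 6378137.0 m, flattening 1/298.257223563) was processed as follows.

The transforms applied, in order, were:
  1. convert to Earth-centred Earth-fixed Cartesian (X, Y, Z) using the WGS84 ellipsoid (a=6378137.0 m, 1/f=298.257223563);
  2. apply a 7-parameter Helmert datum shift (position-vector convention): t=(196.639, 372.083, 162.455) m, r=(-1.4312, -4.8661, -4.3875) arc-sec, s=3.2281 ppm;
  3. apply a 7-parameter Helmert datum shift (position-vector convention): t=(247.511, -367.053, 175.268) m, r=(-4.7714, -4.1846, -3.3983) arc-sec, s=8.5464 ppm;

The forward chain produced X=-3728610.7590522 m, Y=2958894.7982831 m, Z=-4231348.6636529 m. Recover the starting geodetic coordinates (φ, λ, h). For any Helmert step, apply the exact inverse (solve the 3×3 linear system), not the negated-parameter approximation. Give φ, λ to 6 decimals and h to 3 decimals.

φ=-41.823462°, λ=141.571439°, h=558.076 m

start: X=-3728610.7591, Y=2958894.7983, Z=-4231348.6637 m
→ Helmert⁻¹: X=-3728961.0007, Y=2959273.0054, Z=-4231343.6612
→ Helmert⁻¹: X=-3729308.3646, Y=2958841.4040, Z=-4231383.9461
→ geod (Bowring, a=6378137.000): φ=-41.82346200°, λ=141.57143900°, h=558.0760 m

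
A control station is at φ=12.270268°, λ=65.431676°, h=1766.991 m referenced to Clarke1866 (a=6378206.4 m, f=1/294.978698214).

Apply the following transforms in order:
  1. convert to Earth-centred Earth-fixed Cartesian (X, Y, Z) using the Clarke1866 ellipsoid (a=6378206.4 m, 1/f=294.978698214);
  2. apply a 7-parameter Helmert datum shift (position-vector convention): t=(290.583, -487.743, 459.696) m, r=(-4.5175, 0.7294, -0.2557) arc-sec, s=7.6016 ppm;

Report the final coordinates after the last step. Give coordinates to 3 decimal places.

start: φ=12.270268°, λ=65.431676°, h=1766.991 m
→ ECEF (a=6378206.400, f=1/294.978698214): X=2592451.9027, Y=5670686.8251, Z=1346924.1135
→ Helmert 7p (PV): X=2592773.9853, Y=5670268.4744, Z=1347260.6834

X=2592773.985 m, Y=5670268.474 m, Z=1347260.683 m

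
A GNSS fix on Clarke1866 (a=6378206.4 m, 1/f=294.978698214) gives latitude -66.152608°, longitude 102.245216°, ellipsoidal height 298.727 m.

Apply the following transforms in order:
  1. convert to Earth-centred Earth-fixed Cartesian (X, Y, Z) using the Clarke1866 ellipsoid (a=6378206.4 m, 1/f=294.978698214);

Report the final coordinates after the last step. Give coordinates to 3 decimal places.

start: φ=-66.152608°, λ=102.245216°, h=298.727 m
→ ECEF (a=6378206.400, f=1/294.978698214): X=-548517.3543, Y=2527335.4739, Z=-5810931.7885

X=-548517.354 m, Y=2527335.474 m, Z=-5810931.788 m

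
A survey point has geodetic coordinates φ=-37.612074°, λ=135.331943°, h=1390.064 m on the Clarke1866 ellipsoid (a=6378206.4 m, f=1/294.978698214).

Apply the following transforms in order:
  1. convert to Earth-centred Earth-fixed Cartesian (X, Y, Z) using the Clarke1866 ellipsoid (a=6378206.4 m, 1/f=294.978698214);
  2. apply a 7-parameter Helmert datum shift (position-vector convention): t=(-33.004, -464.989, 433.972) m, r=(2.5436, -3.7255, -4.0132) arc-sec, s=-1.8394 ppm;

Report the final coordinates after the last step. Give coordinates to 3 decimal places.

X=-3598551.251 m, Y=3556852.264 m, Z=-3871659.832 m

start: φ=-37.612074°, λ=135.331943°, h=1390.064 m
→ ECEF (a=6378206.400, f=1/294.978698214): X=-3598664.0140, Y=3557206.0294, Z=-3872079.7950
→ Helmert 7p (PV): X=-3598551.2515, Y=3556852.2640, Z=-3871659.8323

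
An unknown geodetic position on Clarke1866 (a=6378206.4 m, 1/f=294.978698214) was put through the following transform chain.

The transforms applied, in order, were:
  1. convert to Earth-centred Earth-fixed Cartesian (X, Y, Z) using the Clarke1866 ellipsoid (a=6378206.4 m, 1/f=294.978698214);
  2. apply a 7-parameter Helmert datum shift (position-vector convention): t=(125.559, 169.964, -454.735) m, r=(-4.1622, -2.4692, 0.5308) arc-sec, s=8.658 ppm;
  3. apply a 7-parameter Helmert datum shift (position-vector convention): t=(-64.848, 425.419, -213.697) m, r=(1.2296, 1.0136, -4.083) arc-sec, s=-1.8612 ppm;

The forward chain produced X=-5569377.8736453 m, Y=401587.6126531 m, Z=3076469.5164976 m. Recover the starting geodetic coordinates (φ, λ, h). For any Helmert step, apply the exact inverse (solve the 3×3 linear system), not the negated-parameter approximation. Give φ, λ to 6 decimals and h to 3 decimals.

start: X=-5569377.8736, Y=401587.6127, Z=3076469.5165 m
→ Helmert⁻¹: X=-5569346.4494, Y=401071.0362, Z=3076659.1808
→ Helmert⁻¹: X=-5569385.9200, Y=400849.8396, Z=3077162.0343
→ geod (Bowring, a=6378206.400): φ=29.02336600°, λ=175.88330400°, h=2402.5480 m

φ=29.023366°, λ=175.883304°, h=2402.548 m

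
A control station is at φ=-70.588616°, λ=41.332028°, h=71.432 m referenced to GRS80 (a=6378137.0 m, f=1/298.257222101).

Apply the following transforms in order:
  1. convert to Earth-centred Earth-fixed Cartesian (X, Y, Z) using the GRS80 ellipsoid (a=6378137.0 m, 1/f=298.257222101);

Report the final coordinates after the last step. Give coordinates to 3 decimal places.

start: φ=-70.588616°, λ=41.332028°, h=71.432 m
→ ECEF (a=6378137.000, f=1/298.257222101): X=1596499.1179, Y=1404140.7363, Z=-5993250.2513

X=1596499.118 m, Y=1404140.736 m, Z=-5993250.251 m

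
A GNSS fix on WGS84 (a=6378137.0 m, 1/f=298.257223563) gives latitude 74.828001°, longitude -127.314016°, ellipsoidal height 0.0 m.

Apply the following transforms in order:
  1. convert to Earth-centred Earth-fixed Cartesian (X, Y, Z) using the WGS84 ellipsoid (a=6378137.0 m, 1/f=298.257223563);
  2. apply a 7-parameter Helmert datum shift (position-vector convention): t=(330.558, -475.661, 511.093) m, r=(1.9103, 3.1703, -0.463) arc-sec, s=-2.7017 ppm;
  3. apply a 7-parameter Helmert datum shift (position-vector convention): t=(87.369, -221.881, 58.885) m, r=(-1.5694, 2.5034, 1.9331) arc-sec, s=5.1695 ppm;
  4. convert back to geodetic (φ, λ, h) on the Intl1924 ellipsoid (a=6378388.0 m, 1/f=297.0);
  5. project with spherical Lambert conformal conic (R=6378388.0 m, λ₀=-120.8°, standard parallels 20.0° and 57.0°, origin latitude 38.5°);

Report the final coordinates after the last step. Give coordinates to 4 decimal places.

E=-236588.6074 m, N=4171786.0307 m

start: φ=74.828001°, λ=-127.314016°, h=0.000 m
→ ECEF (a=6378137.000, f=1/298.257223563): X=-1015053.0349, Y=-1331771.6075, Z=6133769.0209
→ Helmert 7p (PV): X=-1014628.4479, Y=-1332298.1991, Z=6134266.8096
→ Helmert 7p (PV): X=-1014459.3868, Y=-1332489.8027, Z=6134379.8572
→ geod (Bowring, a=6378388.000): φ=74.82801845°, λ=-127.28296827°, h=479.0111 m
→ lcc (R=6378388.0, λ₀=-120.8°): E=-236588.6074, N=4171786.0307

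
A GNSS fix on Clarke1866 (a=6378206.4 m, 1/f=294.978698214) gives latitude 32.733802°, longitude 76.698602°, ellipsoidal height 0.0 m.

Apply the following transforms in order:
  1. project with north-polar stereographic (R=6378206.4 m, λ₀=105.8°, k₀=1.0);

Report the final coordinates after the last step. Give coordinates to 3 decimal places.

E=-3387272.504 m, N=-6085378.138 m

start: φ=32.733802°, λ=76.698602°, h=0.000 m
→ stereo (R=6378206.4, λ₀=105.8°): E=-3387272.5038, N=-6085378.1383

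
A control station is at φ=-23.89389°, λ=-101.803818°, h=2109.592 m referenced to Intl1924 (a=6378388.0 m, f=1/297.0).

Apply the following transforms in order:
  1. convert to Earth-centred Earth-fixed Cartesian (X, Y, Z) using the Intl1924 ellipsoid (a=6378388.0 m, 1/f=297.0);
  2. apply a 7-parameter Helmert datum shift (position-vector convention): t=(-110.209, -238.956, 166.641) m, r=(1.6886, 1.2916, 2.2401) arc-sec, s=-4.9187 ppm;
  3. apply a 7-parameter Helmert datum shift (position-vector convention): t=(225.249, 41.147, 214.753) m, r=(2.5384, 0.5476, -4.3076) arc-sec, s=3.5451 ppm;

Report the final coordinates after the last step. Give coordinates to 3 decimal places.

X=-1193965.070 m, Y=-5713586.535 m, Z=-2568152.458 m

start: φ=-23.893890°, λ=-101.803818°, h=2109.592 m
→ ECEF (a=6378388.000, f=1/297.0): X=-1194001.5749, Y=-5713461.1763, Z=-2568430.9386
→ Helmert 7p (PV): X=-1194059.9444, Y=-5713663.9702, Z=-2568290.9610
→ Helmert 7p (PV): X=-1193965.0705, Y=-5713586.5352, Z=-2568152.4584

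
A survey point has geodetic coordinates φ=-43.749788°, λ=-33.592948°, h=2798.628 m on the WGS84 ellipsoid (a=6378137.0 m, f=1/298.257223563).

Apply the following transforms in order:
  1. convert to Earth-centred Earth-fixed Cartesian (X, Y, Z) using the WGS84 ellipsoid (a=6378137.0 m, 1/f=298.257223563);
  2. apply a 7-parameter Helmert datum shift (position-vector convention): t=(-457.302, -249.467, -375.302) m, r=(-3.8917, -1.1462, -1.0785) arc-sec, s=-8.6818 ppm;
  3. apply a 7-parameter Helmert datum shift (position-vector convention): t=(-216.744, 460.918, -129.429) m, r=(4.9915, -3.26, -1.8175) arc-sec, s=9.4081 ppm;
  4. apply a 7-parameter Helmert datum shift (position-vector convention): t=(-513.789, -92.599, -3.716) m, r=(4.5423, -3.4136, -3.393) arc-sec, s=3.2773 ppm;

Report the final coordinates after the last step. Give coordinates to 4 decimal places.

start: φ=-43.749788°, λ=-33.592948°, h=2798.628 m
→ ECEF (a=6378137.000, f=1/298.257223563): X=3845717.2784, Y=-2554406.2321, Z=-4389986.4188
→ Helmert 7p (PV): X=3845237.6271, Y=-2554736.4576, Z=-4390254.0427
→ Helmert 7p (PV): X=3845103.9366, Y=-2554227.2146, Z=-4390425.8253
→ Helmert 7p (PV): X=3844633.3927, Y=-2554294.7507, Z=-4390436.5435

X=3844633.3927 m, Y=-2554294.7507 m, Z=-4390436.5435 m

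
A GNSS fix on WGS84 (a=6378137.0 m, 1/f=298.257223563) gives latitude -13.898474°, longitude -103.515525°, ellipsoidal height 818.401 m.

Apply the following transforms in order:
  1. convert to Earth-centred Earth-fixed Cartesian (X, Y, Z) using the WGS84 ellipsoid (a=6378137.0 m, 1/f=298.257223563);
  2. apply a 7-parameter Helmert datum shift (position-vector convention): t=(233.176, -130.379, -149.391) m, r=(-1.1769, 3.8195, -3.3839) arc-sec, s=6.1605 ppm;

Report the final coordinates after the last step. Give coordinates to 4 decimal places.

X=-1447353.5953 m, Y=-6022030.4673 m, Z=-1522374.5572 m

start: φ=-13.898474°, λ=-103.515525°, h=818.401 m
→ ECEF (a=6378137.000, f=1/298.257223563): X=-1447450.8722, Y=-6021878.0511, Z=-1522276.9512
→ Helmert 7p (PV): X=-1447353.5953, Y=-6022030.4673, Z=-1522374.5572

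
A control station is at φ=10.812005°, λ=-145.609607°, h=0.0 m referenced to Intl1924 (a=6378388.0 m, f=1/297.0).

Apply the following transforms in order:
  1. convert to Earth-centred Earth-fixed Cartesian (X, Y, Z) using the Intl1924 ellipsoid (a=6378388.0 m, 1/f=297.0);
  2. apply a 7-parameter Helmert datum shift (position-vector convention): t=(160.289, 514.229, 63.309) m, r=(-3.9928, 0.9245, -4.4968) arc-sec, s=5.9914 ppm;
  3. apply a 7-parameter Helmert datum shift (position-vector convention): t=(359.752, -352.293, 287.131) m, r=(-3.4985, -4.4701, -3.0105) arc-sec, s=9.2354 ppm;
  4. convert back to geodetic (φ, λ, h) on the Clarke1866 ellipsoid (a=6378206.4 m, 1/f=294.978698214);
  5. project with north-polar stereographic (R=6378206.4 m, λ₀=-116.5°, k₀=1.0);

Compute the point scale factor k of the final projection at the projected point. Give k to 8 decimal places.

start: φ=10.812005°, λ=-145.609607°, h=0.000 m
→ ECEF (a=6378388.000, f=1/297.0): X=-5170672.0307, Y=-3539159.7179, Z=1188600.3732
→ Helmert 7p (PV): X=-5170614.5519, Y=-3538530.9577, Z=1188762.4894
→ Helmert 7p (PV): X=-5170379.9617, Y=-3538820.3000, Z=1189008.5606
→ geod (Bowring, a=6378206.400): φ=10.81685067°, λ=-145.61065975°, h=-161.7145 m
→ into stereo (λ₀=-116.5°): φ=10.81685067°, λ−λ₀=-29.11065975°
scale k = 1.68396917

1.68396917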